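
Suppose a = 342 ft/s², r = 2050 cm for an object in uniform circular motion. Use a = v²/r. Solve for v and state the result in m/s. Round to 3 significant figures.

46.2 m/s

Rearranging: v = √(a·r).
a = 342 ft/s² = 104.2 m/s²; r = 2050 cm = 20.50 m.
v = 46.23 m/s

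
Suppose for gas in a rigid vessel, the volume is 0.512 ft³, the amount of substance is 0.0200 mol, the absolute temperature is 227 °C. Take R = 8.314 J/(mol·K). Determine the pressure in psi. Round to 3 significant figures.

From the ideal-gas law: P = nRT/V.
V = 0.512 ft³ = 0.01450 m³; n = 0.0200 mol; T = 227 °C = 500.1 K; R = 8.314 J/(mol·K).
P = 5736 Pa  (the unit combination reduces to kg/(m·s²) = Pa)
5736 Pa × (1 psi / 6895 Pa) = 0.8320 psi

0.832 psi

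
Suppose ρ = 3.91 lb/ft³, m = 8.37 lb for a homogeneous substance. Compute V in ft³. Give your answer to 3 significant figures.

2.14 ft³

Rearranging: V = m/ρ.
ρ = 3.91 lb/ft³ = 62.63 kg/m³; m = 8.37 lb = 3.797 kg.
V = 0.06062 m³
0.06062 m³ × (1 ft³ / 0.02832 m³) = 2.141 ft³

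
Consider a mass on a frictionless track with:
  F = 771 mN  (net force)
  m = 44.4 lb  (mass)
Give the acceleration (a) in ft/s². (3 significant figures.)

Rearranging F = m·a for a: a = F/m.
F = 771 mN = 0.7710 N; m = 44.4 lb = 20.14 kg.
a = 0.03828 m/s²
0.03828 m/s² × (1 ft/s² / 0.3048 m/s²) = 0.1256 ft/s²

0.126 ft/s²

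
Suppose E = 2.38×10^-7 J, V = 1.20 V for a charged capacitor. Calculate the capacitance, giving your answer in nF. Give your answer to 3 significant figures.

Rearranging: C = 2E/V².
E = 2.38×10^-7 J; V = 1.20 V.
C = 3.306×10^-7 F
3.306×10^-7 F × (1 nF / 1.000×10^-9 F) = 330.6 nF

331 nF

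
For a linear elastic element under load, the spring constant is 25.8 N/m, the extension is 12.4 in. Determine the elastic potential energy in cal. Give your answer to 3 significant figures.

U is given directly by: U = ½kx².
k = 25.8 N/m; x = 12.4 in = 0.3150 m.
U = 1.280 J  (the unit combination reduces to kg·m²/s² = J)
1.280 J × (1 cal / 4.184 J) = 0.3059 cal

0.306 cal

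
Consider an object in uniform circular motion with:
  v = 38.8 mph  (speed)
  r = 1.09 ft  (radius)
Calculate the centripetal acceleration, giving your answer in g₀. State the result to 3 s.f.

92.3 g₀

Directly: a = v²/r.
v = 38.8 mph = 17.35 m/s; r = 1.09 ft = 0.3322 m.
a = 905.6 m/s²
905.6 m/s² × (1 g₀ / 9.807 m/s²) = 92.34 g₀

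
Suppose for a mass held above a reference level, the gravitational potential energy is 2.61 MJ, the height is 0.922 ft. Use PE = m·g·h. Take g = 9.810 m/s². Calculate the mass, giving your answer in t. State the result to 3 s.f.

947 t

Solving PE = m·g·h for m: m = PE/(g·h).
PE = 2.61 MJ = 2.610×10^6 J; h = 0.922 ft = 0.2810 m; g = 9.810 m/s².
m = 9.467×10^5 kg
9.467×10^5 kg × (1 t / 1000 kg) = 946.7 t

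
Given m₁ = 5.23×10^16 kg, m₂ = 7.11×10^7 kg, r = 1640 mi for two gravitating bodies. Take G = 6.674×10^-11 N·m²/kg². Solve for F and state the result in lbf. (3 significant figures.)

From Newton's law of gravitation: F = Gm₁m₂/r².
m₁ = 5.23×10^16 kg; m₂ = 7.11×10^7 kg; r = 1640 mi = 2.639×10^6 m; G = 6.674×10^-11 N·m²/kg².
F = 35.63 N
35.63 N × (1 lbf / 4.448 N) = 8.009 lbf

8.01 lbf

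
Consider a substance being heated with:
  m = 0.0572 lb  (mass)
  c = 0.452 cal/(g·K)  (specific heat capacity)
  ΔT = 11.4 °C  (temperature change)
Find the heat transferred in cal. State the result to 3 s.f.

134 cal

Q is given directly by: Q = mcΔT.
m = 0.0572 lb = 0.02595 kg; c = 0.452 cal/(g·K) = 1891 J/(kg·K); ΔT = 11.4 °C = 11.40 K.
Q = 559.4 J  (the unit combination reduces to kg·m²/s² = J)
559.4 J × (1 cal / 4.184 J) = 133.7 cal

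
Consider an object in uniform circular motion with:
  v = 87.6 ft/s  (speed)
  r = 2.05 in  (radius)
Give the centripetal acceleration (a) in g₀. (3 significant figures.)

1400 g₀

a is given directly by: a = v²/r.
v = 87.6 ft/s = 26.70 m/s; r = 2.05 in = 0.05207 m.
a = 13691 m/s²
13691 m/s² × (1 g₀ / 9.807 m/s²) = 1396 g₀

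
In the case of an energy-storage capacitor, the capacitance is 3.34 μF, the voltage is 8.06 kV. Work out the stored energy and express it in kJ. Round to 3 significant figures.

0.108 kJ

Directly: E = ½CV².
C = 3.34 μF = 3.340×10^-6 F; V = 8.06 kV = 8060 V.
E = 108.5 J
108.5 J × (1 kJ / 1000 J) = 0.1085 kJ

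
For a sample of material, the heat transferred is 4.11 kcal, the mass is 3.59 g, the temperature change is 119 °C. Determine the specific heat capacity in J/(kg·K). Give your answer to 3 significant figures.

Rearranging: c = Q/(m·ΔT).
Q = 4.11 kcal = 17196 J; m = 3.59 g = 0.003590 kg; ΔT = 119 °C = 119.0 K.
c = 40252 J/(kg·K)

40300 J/(kg·K)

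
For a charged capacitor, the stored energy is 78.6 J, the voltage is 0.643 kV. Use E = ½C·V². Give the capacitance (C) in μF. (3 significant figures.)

380 μF

Solving E = ½C·V² for C: C = 2E/V².
E = 78.6 J; V = 0.643 kV = 643.0 V.
C = 3.802×10^-4 F
3.802×10^-4 F × (1 μF / 1.000×10^-6 F) = 380.2 μF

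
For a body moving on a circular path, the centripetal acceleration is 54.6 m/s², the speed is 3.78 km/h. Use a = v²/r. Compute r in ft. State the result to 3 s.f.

0.0662 ft

Rearranging: r = v²/a.
a = 54.6 m/s²; v = 3.78 km/h = 1.050 m/s.
r = 0.02019 m
0.02019 m × (1 ft / 0.3048 m) = 0.06625 ft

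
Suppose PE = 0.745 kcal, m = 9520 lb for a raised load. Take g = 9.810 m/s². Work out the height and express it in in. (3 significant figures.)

2.90 in

Solving PE = m·g·h for h: h = PE/(m·g).
PE = 0.745 kcal = 3117 J; m = 9520 lb = 4318 kg; g = 9.810 m/s².
h = 0.07358 m
0.07358 m × (1 in / 0.02540 m) = 2.897 in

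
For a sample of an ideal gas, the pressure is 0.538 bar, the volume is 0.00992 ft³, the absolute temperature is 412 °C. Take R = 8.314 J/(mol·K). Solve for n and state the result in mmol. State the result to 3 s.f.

Solving PV = nRT for n: n = PV/(RT).
P = 0.538 bar = 53800 Pa; V = 0.00992 ft³ = 2.809×10^-4 m³; T = 412 °C = 685.1 K; R = 8.314 J/(mol·K).
n = 0.002653 mol
0.002653 mol × (1 mmol / 0.001000 mol) = 2.653 mmol

2.65 mmol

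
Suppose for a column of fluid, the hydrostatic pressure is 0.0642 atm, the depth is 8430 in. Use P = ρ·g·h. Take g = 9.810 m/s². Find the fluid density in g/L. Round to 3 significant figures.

Rearranging P = ρ·g·h for ρ: ρ = P/(g·h).
P = 0.0642 atm = 6505 Pa; h = 8430 in = 214.1 m; g = 9.810 m/s².
ρ = 3.097 kg/m³
Since 1 g/L = 1 kg/m³, 3.097 g/L.

3.10 g/L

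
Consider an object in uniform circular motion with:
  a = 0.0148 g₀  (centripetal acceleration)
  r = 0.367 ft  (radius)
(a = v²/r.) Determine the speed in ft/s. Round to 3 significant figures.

Rearranging a = v²/r for v: v = √(a·r).
a = 0.0148 g₀ = 0.1451 m/s²; r = 0.367 ft = 0.1119 m.
v = 0.1274 m/s
0.1274 m/s × (1 ft/s / 0.3048 m/s) = 0.4180 ft/s

0.418 ft/s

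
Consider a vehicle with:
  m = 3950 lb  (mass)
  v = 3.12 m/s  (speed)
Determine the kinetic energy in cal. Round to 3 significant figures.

2080 cal

Directly: KE = ½mv².
m = 3950 lb = 1792 kg; v = 3.12 m/s.
KE = 8721 J  (the unit combination reduces to kg·m²/s² = J)
8721 J × (1 cal / 4.184 J) = 2084 cal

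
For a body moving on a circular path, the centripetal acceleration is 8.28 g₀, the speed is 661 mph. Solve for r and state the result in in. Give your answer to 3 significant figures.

Rearranging: r = v²/a.
a = 8.28 g₀ = 81.20 m/s²; v = 661 mph = 295.5 m/s.
r = 1075 m
1075 m × (1 in / 0.02540 m) = 42336 in

42300 in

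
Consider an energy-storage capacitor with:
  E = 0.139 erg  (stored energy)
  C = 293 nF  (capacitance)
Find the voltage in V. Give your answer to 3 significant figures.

0.308 V

Rearranging E = ½C·V² for V: V = √(2E/C).
E = 0.139 erg = 1.390×10^-8 J; C = 293 nF = 2.930×10^-7 F.
V = 0.3080 V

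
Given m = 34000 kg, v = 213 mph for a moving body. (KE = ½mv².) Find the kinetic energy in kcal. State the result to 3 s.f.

Directly: KE = ½mv².
m = 34000 kg; v = 213 mph = 95.22 m/s.
KE = 1.541×10^8 J
1.541×10^8 J × (1 kcal / 4184 J) = 36839 kcal

36800 kcal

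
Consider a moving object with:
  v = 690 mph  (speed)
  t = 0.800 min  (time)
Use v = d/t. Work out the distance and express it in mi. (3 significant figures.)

Rearranging v = d/t for d: d = v·t.
v = 690 mph = 308.5 m/s; t = 0.800 min = 48.00 s.
d = 14806 m
14806 m × (1 mi / 1609 m) = 9.200 mi

9.20 mi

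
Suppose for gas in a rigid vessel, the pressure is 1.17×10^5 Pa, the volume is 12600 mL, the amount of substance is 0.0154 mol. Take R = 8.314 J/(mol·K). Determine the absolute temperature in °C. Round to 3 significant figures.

11200 °C

From the ideal-gas law: T = PV/(nR).
P = 1.17×10^5 Pa; V = 12600 mL = 0.01260 m³; n = 0.0154 mol; R = 8.314 J/(mol·K).
T = 11514 K
11514 K − 273.15 = 11241 °C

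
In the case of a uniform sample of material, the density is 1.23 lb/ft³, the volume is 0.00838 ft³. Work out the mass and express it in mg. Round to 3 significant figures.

4680 mg

Rearranging: m = ρV.
ρ = 1.23 lb/ft³ = 19.70 kg/m³; V = 0.00838 ft³ = 2.373×10^-4 m³.
m = 0.004675 kg
0.004675 kg × (1 mg / 1.000×10^-6 kg) = 4675 mg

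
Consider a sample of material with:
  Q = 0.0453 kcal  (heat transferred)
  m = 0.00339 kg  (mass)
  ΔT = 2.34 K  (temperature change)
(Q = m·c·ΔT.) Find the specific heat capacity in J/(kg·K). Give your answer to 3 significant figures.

Rearranging Q = m·c·ΔT for c: c = Q/(m·ΔT).
Q = 0.0453 kcal = 189.5 J; m = 0.00339 kg; ΔT = 2.34 K.
c = 23893 J/(kg·K)

23900 J/(kg·K)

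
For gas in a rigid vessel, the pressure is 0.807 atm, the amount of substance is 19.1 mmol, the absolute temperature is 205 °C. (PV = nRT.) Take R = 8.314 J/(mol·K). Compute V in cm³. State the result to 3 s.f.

929 cm³

From the ideal-gas law: V = nRT/P.
P = 0.807 atm = 81769 Pa; n = 19.1 mmol = 0.01910 mol; T = 205 °C = 478.1 K; R = 8.314 J/(mol·K).
V = 9.286×10^-4 m³
9.286×10^-4 m³ × (1 cm³ / 1.000×10^-6 m³) = 928.6 cm³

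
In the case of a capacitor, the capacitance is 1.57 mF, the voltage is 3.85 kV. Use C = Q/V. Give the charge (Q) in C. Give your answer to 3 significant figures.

Rearranging C = Q/V for Q: Q = CV.
C = 1.57 mF = 0.001570 F; V = 3.85 kV = 3850 V.
Q = 6.045 C  (the unit combination reduces to A·s = C)

6.04 C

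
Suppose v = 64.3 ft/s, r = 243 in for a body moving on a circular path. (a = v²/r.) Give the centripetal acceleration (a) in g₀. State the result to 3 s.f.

a is given directly by: a = v²/r.
v = 64.3 ft/s = 19.60 m/s; r = 243 in = 6.172 m.
a = 62.23 m/s²
62.23 m/s² × (1 g₀ / 9.807 m/s²) = 6.346 g₀

6.35 g₀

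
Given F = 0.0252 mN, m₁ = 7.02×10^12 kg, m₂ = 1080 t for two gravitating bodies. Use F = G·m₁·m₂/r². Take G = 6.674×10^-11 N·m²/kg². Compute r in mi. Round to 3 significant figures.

2780 mi

Rearranging F = G·m₁·m₂/r² for r: r = √(G·m₁m₂/F).
F = 0.0252 mN = 2.520×10^-5 N; m₁ = 7.02×10^12 kg; m₂ = 1080 t = 1.080×10^6 kg; G = 6.674×10^-11 N·m²/kg².
r = 4.481×10^6 m
4.481×10^6 m × (1 mi / 1609 m) = 2784 mi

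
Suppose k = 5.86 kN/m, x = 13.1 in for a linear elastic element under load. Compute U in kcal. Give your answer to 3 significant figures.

0.0775 kcal

U is given directly by: U = ½kx².
k = 5.86 kN/m = 5860 N/m; x = 13.1 in = 0.3327 m.
U = 324.4 J
324.4 J × (1 kcal / 4184 J) = 0.07753 kcal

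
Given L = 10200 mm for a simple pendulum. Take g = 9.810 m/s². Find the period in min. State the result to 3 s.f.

0.107 min

Directly: T = 2π√(L/g).
L = 10200 mm = 10.20 m; g = 9.810 m/s².
T = 6.407 s
6.407 s × (1 min / 60.00 s) = 0.1068 min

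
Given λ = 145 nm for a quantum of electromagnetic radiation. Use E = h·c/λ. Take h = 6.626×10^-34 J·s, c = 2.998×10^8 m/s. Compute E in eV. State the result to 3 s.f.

Directly: E = hc/λ.
λ = 145 nm = 1.450×10^-7 m; h = 6.626×10^-34 J·s; c = 2.998×10^8 m/s.
E = 1.370×10^-18 J
1.370×10^-18 J × (1 eV / 1.602×10^-19 J) = 8.551 eV

8.55 eV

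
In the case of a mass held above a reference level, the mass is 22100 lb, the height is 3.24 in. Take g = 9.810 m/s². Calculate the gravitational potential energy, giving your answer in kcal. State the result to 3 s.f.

Directly: PE = mgh.
m = 22100 lb = 10024 kg; h = 3.24 in = 0.08230 m; g = 9.810 m/s².
PE = 8093 J
8093 J × (1 kcal / 4184 J) = 1.934 kcal

1.93 kcal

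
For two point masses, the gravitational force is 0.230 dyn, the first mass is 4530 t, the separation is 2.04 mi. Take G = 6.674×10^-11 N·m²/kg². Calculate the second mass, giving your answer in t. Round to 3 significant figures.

From Newton's law of gravitation: m₂ = F·r²/(G·m₁).
F = 0.230 dyn = 2.300×10^-6 N; m₁ = 4530 t = 4.530×10^6 kg; r = 2.04 mi = 3283 m; G = 6.674×10^-11 N·m²/kg².
m₂ = 81998 kg
81998 kg × (1 t / 1000 kg) = 82.00 t

82.0 t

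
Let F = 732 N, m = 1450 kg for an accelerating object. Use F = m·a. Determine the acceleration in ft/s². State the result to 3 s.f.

From Newton's second law: a = F/m.
F = 732 N; m = 1450 kg.
a = 0.5048 m/s²
0.5048 m/s² × (1 ft/s² / 0.3048 m/s²) = 1.656 ft/s²

1.66 ft/s²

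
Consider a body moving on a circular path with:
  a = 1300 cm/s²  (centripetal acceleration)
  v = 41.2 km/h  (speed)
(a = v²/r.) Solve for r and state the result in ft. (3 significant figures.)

Rearranging: r = v²/a.
a = 1300 cm/s² = 13.00 m/s²; v = 41.2 km/h = 11.44 m/s.
r = 10.08 m
10.08 m × (1 ft / 0.3048 m) = 33.05 ft

33.1 ft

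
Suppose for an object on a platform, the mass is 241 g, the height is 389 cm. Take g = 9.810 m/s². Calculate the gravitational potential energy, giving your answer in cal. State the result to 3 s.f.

2.20 cal

Directly: PE = mgh.
m = 241 g = 0.2410 kg; h = 389 cm = 3.890 m; g = 9.810 m/s².
PE = 9.197 J
9.197 J × (1 cal / 4.184 J) = 2.198 cal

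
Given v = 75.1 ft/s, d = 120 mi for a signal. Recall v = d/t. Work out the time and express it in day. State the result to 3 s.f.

Rearranging: t = d/v.
v = 75.1 ft/s = 22.89 m/s; d = 120 mi = 1.931×10^5 m.
t = 8437 s
8437 s × (1 day / 86400 s) = 0.09765 day

0.0976 day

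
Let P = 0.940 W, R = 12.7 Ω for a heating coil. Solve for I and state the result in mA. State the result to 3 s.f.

272 mA

Solving P = I²R for I: I = √(P/R).
P = 0.940 W; R = 12.7 Ω.
I = 0.2721 A
0.2721 A × (1 mA / 0.001000 A) = 272.1 mA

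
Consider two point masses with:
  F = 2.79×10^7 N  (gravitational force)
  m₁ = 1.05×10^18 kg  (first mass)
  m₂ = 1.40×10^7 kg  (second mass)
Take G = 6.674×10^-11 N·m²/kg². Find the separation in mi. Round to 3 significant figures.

3.68 mi

From Newton's law of gravitation: r = √(G·m₁m₂/F).
F = 2.79×10^7 N; m₁ = 1.05×10^18 kg; m₂ = 1.40×10^7 kg; G = 6.674×10^-11 N·m²/kg².
r = 5930 m
5930 m × (1 mi / 1609 m) = 3.685 mi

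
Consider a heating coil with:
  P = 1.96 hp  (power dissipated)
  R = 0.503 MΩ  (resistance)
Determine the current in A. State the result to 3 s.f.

0.0539 A

Rearranging: I = √(P/R).
P = 1.96 hp = 1462 W; R = 0.503 MΩ = 5.030×10^5 Ω.
I = 0.05390 A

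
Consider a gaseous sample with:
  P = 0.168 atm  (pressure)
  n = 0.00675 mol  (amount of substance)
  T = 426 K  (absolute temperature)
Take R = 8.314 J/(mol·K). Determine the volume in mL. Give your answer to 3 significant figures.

1400 mL

Solving PV = nRT for V: V = nRT/P.
P = 0.168 atm = 17023 Pa; n = 0.00675 mol; T = 426 K; R = 8.314 J/(mol·K).
V = 0.001404 m³
0.001404 m³ × (1 mL / 1.000×10^-6 m³) = 1404 mL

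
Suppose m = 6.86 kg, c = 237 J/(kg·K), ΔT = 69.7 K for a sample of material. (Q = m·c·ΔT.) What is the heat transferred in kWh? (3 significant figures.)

0.0315 kWh

Directly: Q = mcΔT.
m = 6.86 kg; c = 237 J/(kg·K); ΔT = 69.7 K.
Q = 1.133×10^5 J
1.133×10^5 J × (1 kWh / 3.600×10^6 J) = 0.03148 kWh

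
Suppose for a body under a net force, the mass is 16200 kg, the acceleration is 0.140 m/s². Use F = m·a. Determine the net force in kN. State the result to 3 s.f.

2.27 kN

Directly: F = m·a.
m = 16200 kg; a = 0.140 m/s².
F = 2268 N  (the unit combination reduces to kg·m/s² = N)
2268 N × (1 kN / 1000 N) = 2.268 kN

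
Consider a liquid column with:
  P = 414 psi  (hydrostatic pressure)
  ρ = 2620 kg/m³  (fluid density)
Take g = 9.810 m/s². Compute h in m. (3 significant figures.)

Rearranging P = ρ·g·h for h: h = P/(ρ·g).
P = 414 psi = 2.854×10^6 Pa; ρ = 2620 kg/m³; g = 9.810 m/s².
h = 111.1 m

111 m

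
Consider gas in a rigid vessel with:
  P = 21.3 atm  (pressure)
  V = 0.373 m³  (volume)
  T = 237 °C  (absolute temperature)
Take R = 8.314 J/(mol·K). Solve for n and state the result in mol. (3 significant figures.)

Solving PV = nRT for n: n = PV/(RT).
P = 21.3 atm = 2.158×10^6 Pa; V = 0.373 m³; T = 237 °C = 510.1 K; R = 8.314 J/(mol·K).
n = 189.8 mol

190 mol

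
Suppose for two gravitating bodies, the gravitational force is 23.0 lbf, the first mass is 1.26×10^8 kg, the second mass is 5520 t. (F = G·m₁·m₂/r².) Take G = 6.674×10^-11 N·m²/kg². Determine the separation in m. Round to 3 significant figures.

Solving F = G·m₁·m₂/r² for r: r = √(G·m₁m₂/F).
F = 23.0 lbf = 102.3 N; m₁ = 1.26×10^8 kg; m₂ = 5520 t = 5.520×10^6 kg; G = 6.674×10^-11 N·m²/kg².
r = 21.30 m

21.3 m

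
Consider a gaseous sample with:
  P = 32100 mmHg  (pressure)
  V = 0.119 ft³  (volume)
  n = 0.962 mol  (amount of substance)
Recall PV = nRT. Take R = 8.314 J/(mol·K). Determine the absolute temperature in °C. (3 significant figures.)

Rearranging: T = PV/(nR).
P = 32100 mmHg = 4.280×10^6 Pa; V = 0.119 ft³ = 0.003370 m³; n = 0.962 mol; R = 8.314 J/(mol·K).
T = 1803 K
1803 K − 273.15 = 1530 °C

1530 °C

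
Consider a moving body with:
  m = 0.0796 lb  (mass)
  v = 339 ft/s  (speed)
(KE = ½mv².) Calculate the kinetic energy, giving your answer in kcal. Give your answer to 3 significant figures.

Directly: KE = ½mv².
m = 0.0796 lb = 0.03611 kg; v = 339 ft/s = 103.3 m/s.
KE = 192.7 J
192.7 J × (1 kcal / 4184 J) = 0.04607 kcal

0.0461 kcal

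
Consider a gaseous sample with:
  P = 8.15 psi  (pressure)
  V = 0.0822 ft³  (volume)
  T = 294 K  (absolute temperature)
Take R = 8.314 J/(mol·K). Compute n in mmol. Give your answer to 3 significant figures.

From the ideal-gas law: n = PV/(RT).
P = 8.15 psi = 56192 Pa; V = 0.0822 ft³ = 0.002328 m³; T = 294 K; R = 8.314 J/(mol·K).
n = 0.05351 mol
0.05351 mol × (1 mmol / 0.001000 mol) = 53.51 mmol

53.5 mmol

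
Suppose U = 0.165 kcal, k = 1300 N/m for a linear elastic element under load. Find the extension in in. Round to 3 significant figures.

40.6 in

Rearranging U = ½k·x² for x: x = √(2U/k).
U = 0.165 kcal = 690.4 J; k = 1300 N/m.
x = 1.031 m
1.031 m × (1 in / 0.02540 m) = 40.57 in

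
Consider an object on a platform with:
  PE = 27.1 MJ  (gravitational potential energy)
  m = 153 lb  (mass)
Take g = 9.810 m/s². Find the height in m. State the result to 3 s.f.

Solving PE = m·g·h for h: h = PE/(m·g).
PE = 27.1 MJ = 2.710×10^7 J; m = 153 lb = 69.40 kg; g = 9.810 m/s².
h = 39806 m

39800 m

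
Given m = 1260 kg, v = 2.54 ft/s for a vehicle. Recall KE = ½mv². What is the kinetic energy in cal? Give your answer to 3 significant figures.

Directly: KE = ½mv².
m = 1260 kg; v = 2.54 ft/s = 0.7742 m/s.
KE = 377.6 J
377.6 J × (1 cal / 4.184 J) = 90.25 cal

90.2 cal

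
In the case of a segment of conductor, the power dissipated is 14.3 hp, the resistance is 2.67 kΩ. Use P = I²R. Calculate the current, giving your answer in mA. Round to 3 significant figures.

2000 mA

Rearranging: I = √(P/R).
P = 14.3 hp = 10664 W; R = 2.67 kΩ = 2670 Ω.
I = 1.998 A
1.998 A × (1 mA / 0.001000 A) = 1998 mA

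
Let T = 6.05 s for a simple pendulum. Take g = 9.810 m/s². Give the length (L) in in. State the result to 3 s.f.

358 in

Rearranging: L = g·(T/2π)².
T = 6.05 s; g = 9.810 m/s².
L = 9.095 m
9.095 m × (1 in / 0.02540 m) = 358.1 in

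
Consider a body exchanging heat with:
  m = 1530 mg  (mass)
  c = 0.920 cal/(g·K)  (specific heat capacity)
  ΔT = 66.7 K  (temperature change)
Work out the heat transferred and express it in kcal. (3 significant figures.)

Q is given directly by: Q = mcΔT.
m = 1530 mg = 0.001530 kg; c = 0.920 cal/(g·K) = 3849 J/(kg·K); ΔT = 66.7 K.
Q = 392.8 J
392.8 J × (1 kcal / 4184 J) = 0.09389 kcal

0.0939 kcal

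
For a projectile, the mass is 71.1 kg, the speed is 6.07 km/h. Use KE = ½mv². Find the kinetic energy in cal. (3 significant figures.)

24.2 cal

KE is given directly by: KE = ½mv².
m = 71.1 kg; v = 6.07 km/h = 1.686 m/s.
KE = 101.1 J
101.1 J × (1 cal / 4.184 J) = 24.16 cal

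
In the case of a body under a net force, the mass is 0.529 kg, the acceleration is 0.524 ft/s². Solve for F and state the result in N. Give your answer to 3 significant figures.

F is given directly by: F = m·a.
m = 0.529 kg; a = 0.524 ft/s² = 0.1597 m/s².
F = 0.08449 N  (the unit combination reduces to kg·m/s² = N)

0.0845 N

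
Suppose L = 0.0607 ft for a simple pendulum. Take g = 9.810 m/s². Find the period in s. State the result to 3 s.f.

0.273 s

Directly: T = 2π√(L/g).
L = 0.0607 ft = 0.01850 m; g = 9.810 m/s².
T = 0.2729 s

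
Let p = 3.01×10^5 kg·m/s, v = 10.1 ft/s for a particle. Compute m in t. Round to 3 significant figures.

Rearranging p = m·v for m: m = p/v.
p = 3.01×10^5 kg·m/s; v = 10.1 ft/s = 3.078 m/s.
m = 97776 kg
97776 kg × (1 t / 1000 kg) = 97.78 t

97.8 t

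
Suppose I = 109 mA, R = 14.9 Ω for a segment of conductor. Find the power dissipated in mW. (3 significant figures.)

Directly: P = I²R.
I = 109 mA = 0.1090 A; R = 14.9 Ω.
P = 0.1770 W  (the unit combination reduces to kg·m²/s³ = W)
0.1770 W × (1 mW / 0.001000 W) = 177.0 mW

177 mW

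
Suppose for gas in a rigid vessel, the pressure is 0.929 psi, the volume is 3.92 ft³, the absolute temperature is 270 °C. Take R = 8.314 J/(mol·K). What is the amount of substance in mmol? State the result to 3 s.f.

Solving PV = nRT for n: n = PV/(RT).
P = 0.929 psi = 6405 Pa; V = 3.92 ft³ = 0.1110 m³; T = 270 °C = 543.1 K; R = 8.314 J/(mol·K).
n = 0.1574 mol
0.1574 mol × (1 mmol / 0.001000 mol) = 157.4 mmol

157 mmol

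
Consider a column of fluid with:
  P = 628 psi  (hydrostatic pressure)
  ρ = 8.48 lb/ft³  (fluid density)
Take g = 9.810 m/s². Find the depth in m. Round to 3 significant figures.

3250 m

Solving P = ρ·g·h for h: h = P/(ρ·g).
P = 628 psi = 4.330×10^6 Pa; ρ = 8.48 lb/ft³ = 135.8 kg/m³; g = 9.810 m/s².
h = 3249 m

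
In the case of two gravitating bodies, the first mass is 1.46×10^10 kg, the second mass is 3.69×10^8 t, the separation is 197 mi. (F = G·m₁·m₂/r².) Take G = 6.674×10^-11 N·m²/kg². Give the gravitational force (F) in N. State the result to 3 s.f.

3.58 N

Directly: F = Gm₁m₂/r².
m₁ = 1.46×10^10 kg; m₂ = 3.69×10^8 t = 3.690×10^11 kg; r = 197 mi = 3.170×10^5 m; G = 6.674×10^-11 N·m²/kg².
F = 3.577 N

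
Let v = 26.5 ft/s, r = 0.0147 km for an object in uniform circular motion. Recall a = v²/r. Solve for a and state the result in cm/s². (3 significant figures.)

a is given directly by: a = v²/r.
v = 26.5 ft/s = 8.077 m/s; r = 0.0147 km = 14.70 m.
a = 4.438 m/s²
4.438 m/s² × (1 cm/s² / 0.01000 m/s²) = 443.8 cm/s²

444 cm/s²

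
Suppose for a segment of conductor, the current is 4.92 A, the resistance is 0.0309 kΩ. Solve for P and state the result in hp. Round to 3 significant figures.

P is given directly by: P = I²R.
I = 4.92 A; R = 0.0309 kΩ = 30.90 Ω.
P = 748.0 W
748.0 W × (1 hp / 745.7 W) = 1.003 hp

1.00 hp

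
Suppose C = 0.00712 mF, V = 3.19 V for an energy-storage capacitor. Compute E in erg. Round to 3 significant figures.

362 erg

Directly: E = ½CV².
C = 0.00712 mF = 7.120×10^-6 F; V = 3.19 V.
E = 3.623×10^-5 J  (the unit combination reduces to kg·m²/s² = J)
3.623×10^-5 J × (1 erg / 1.000×10^-7 J) = 362.3 erg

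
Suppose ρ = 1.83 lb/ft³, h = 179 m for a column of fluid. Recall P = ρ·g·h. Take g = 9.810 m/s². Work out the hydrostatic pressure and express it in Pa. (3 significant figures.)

51500 Pa

Directly: P = ρgh.
ρ = 1.83 lb/ft³ = 29.31 kg/m³; h = 179 m; g = 9.810 m/s².
P = 51475 Pa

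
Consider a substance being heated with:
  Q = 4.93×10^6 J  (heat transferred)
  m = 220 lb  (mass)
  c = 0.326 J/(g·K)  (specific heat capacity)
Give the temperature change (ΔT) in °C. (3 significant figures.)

152 °C

Rearranging: ΔT = Q/(m·c).
Q = 4.93×10^6 J; m = 220 lb = 99.79 kg; c = 0.326 J/(g·K) = 326.0 J/(kg·K).
ΔT = 151.5 K
Since 1 °C = 1 K, 151.5 °C.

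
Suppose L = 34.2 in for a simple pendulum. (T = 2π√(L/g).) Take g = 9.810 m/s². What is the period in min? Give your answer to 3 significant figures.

0.0312 min

Directly: T = 2π√(L/g).
L = 34.2 in = 0.8687 m; g = 9.810 m/s².
T = 1.870 s
1.870 s × (1 min / 60.00 s) = 0.03116 min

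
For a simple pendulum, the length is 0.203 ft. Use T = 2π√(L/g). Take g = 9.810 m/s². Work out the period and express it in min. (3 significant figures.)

T is given directly by: T = 2π√(L/g).
L = 0.203 ft = 0.06187 m; g = 9.810 m/s².
T = 0.4990 s
0.4990 s × (1 min / 60.00 s) = 0.008317 min

0.00832 min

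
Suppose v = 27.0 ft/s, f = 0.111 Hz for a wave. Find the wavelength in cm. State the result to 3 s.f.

7410 cm

Rearranging v = f·λ for λ: λ = v/f.
v = 27.0 ft/s = 8.230 m/s; f = 0.111 Hz.
λ = 74.14 m
74.14 m × (1 cm / 0.01000 m) = 7414 cm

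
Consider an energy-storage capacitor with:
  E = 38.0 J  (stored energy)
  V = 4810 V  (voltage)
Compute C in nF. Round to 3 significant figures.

3280 nF

Solving E = ½C·V² for C: C = 2E/V².
E = 38.0 J; V = 4810 V.
C = 3.285×10^-6 F
3.285×10^-6 F × (1 nF / 1.000×10^-9 F) = 3285 nF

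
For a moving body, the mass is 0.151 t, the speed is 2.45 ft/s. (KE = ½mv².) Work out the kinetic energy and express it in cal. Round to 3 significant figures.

KE is given directly by: KE = ½mv².
m = 0.151 t = 151.0 kg; v = 2.45 ft/s = 0.7468 m/s.
KE = 42.10 J
42.10 J × (1 cal / 4.184 J) = 10.06 cal

10.1 cal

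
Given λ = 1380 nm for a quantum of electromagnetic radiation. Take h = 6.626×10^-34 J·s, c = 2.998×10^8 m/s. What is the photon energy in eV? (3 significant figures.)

0.898 eV

E is given directly by: E = hc/λ.
λ = 1380 nm = 1.380×10^-6 m; h = 6.626×10^-34 J·s; c = 2.998×10^8 m/s.
E = 1.439×10^-19 J  (the unit combination reduces to kg·m²/s² = J)
1.439×10^-19 J × (1 eV / 1.602×10^-19 J) = 0.8984 eV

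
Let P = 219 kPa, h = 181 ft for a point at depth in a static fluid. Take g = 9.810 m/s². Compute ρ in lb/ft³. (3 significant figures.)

25.3 lb/ft³

Rearranging P = ρ·g·h for ρ: ρ = P/(g·h).
P = 219 kPa = 2.190×10^5 Pa; h = 181 ft = 55.17 m; g = 9.810 m/s².
ρ = 404.7 kg/m³
404.7 kg/m³ × (1 lb/ft³ / 16.02 kg/m³) = 25.26 lb/ft³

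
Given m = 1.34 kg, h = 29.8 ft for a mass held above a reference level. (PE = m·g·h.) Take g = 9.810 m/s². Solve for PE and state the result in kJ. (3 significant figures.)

Directly: PE = mgh.
m = 1.34 kg; h = 29.8 ft = 9.083 m; g = 9.810 m/s².
PE = 119.4 J
119.4 J × (1 kJ / 1000 J) = 0.1194 kJ

0.119 kJ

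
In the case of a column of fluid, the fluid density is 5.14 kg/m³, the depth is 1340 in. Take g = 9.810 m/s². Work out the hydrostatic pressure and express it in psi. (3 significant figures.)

P is given directly by: P = ρgh.
ρ = 5.14 kg/m³; h = 1340 in = 34.04 m; g = 9.810 m/s².
P = 1716 Pa
1716 Pa × (1 psi / 6895 Pa) = 0.2489 psi

0.249 psi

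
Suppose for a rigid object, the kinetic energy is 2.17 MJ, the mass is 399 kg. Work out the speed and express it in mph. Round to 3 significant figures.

233 mph

Solving KE = ½mv² for v: v = √(2·KE/m).
KE = 2.17 MJ = 2.170×10^6 J; m = 399 kg.
v = 104.3 m/s
104.3 m/s × (1 mph / 0.4470 m/s) = 233.3 mph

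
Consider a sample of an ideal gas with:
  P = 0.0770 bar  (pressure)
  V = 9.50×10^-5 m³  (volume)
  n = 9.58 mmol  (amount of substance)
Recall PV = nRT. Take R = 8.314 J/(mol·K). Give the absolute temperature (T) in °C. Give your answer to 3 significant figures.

-264 °C

From the ideal-gas law: T = PV/(nR).
P = 0.0770 bar = 7700 Pa; V = 9.50×10^-5 m³; n = 9.58 mmol = 0.009580 mol; R = 8.314 J/(mol·K).
T = 9.184 K
9.184 K − 273.15 = -264.0 °C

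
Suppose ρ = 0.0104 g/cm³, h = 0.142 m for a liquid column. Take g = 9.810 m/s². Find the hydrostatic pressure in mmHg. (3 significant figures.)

0.109 mmHg

Directly: P = ρgh.
ρ = 0.0104 g/cm³ = 10.40 kg/m³; h = 0.142 m; g = 9.810 m/s².
P = 14.49 Pa  (the unit combination reduces to kg/(m·s²) = Pa)
14.49 Pa × (1 mmHg / 133.3 Pa) = 0.1087 mmHg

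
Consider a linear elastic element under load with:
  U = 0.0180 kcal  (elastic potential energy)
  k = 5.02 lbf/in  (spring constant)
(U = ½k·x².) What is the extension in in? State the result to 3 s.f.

16.3 in

Solving U = ½k·x² for x: x = √(2U/k).
U = 0.0180 kcal = 75.31 J; k = 5.02 lbf/in = 879.1 N/m.
x = 0.4139 m
0.4139 m × (1 in / 0.02540 m) = 16.30 in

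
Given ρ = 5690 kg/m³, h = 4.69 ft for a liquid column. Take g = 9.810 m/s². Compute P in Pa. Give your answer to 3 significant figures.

P is given directly by: P = ρgh.
ρ = 5690 kg/m³; h = 4.69 ft = 1.430 m; g = 9.810 m/s².
P = 79794 Pa  (the unit combination reduces to kg/(m·s²) = Pa)

79800 Pa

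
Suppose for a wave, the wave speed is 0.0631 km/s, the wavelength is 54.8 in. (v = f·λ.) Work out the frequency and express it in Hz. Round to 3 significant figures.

45.3 Hz

Rearranging: f = v/λ.
v = 0.0631 km/s = 63.10 m/s; λ = 54.8 in = 1.392 m.
f = 45.33 Hz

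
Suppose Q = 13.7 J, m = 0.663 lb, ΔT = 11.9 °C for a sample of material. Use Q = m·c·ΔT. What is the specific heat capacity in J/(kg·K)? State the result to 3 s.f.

Rearranging Q = m·c·ΔT for c: c = Q/(m·ΔT).
Q = 13.7 J; m = 0.663 lb = 0.3007 kg; ΔT = 11.9 °C = 11.90 K.
c = 3.828 J/(kg·K)

3.83 J/(kg·K)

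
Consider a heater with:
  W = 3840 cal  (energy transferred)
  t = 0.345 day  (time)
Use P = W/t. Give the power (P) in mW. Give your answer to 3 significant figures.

P is given directly by: P = W/t.
W = 3840 cal = 16067 J; t = 0.345 day = 29808 s.
P = 0.5390 W  (the unit combination reduces to kg·m²/s³ = W)
0.5390 W × (1 mW / 0.001000 W) = 539.0 mW

539 mW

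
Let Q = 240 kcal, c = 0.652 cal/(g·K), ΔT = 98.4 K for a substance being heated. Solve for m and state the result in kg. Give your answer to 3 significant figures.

3.74 kg

Rearranging: m = Q/(c·ΔT).
Q = 240 kcal = 1.004×10^6 J; c = 0.652 cal/(g·K) = 2728 J/(kg·K); ΔT = 98.4 K.
m = 3.741 kg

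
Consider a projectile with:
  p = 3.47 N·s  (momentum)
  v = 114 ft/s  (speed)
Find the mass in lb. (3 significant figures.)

0.220 lb

Rearranging: m = p/v.
p = 3.47 N·s = 3.470 kg·m/s; v = 114 ft/s = 34.75 m/s.
m = 0.09986 kg
0.09986 kg × (1 lb / 0.4536 kg) = 0.2202 lb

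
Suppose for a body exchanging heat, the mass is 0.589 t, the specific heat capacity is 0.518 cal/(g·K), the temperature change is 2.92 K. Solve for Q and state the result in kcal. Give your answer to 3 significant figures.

891 kcal

Q is given directly by: Q = mcΔT.
m = 0.589 t = 589.0 kg; c = 0.518 cal/(g·K) = 2167 J/(kg·K); ΔT = 2.92 K.
Q = 3.728×10^6 J
3.728×10^6 J × (1 kcal / 4184 J) = 890.9 kcal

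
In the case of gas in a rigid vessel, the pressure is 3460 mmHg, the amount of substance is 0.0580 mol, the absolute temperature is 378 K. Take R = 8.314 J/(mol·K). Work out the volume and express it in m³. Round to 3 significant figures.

Solving PV = nRT for V: V = nRT/P.
P = 3460 mmHg = 4.613×10^5 Pa; n = 0.0580 mol; T = 378 K; R = 8.314 J/(mol·K).
V = 3.951×10^-4 m³

3.95×10^-4 m³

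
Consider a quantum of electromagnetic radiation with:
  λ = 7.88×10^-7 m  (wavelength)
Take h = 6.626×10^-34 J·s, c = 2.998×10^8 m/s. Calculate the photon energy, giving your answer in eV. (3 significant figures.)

E is given directly by: E = hc/λ.
λ = 7.88×10^-7 m; h = 6.626×10^-34 J·s; c = 2.998×10^8 m/s.
E = 2.521×10^-19 J
2.521×10^-19 J × (1 eV / 1.602×10^-19 J) = 1.573 eV

1.57 eV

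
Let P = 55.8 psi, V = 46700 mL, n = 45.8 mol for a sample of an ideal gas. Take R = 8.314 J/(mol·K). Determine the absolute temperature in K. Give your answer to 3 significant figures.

From the ideal-gas law: T = PV/(nR).
P = 55.8 psi = 3.847×10^5 Pa; V = 46700 mL = 0.04670 m³; n = 45.8 mol; R = 8.314 J/(mol·K).
T = 47.18 K

47.2 K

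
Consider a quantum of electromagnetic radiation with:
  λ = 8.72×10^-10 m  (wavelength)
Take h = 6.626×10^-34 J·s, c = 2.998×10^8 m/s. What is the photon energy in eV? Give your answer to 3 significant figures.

1420 eV

Directly: E = hc/λ.
λ = 8.72×10^-10 m; h = 6.626×10^-34 J·s; c = 2.998×10^8 m/s.
E = 2.278×10^-16 J
2.278×10^-16 J × (1 eV / 1.602×10^-19 J) = 1422 eV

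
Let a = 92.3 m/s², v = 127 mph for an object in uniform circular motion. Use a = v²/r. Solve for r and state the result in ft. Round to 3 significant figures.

115 ft

Solving a = v²/r for r: r = v²/a.
a = 92.3 m/s²; v = 127 mph = 56.77 m/s.
r = 34.92 m
34.92 m × (1 ft / 0.3048 m) = 114.6 ft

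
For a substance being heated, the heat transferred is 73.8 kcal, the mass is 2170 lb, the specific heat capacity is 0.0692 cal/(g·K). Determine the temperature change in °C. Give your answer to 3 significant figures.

Rearranging: ΔT = Q/(m·c).
Q = 73.8 kcal = 3.088×10^5 J; m = 2170 lb = 984.3 kg; c = 0.0692 cal/(g·K) = 289.5 J/(kg·K).
ΔT = 1.083 K
Since 1 °C = 1 K, 1.083 °C.

1.08 °C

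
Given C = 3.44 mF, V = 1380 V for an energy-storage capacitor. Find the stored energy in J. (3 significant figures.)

3280 J

Directly: E = ½CV².
C = 3.44 mF = 0.003440 F; V = 1380 V.
E = 3276 J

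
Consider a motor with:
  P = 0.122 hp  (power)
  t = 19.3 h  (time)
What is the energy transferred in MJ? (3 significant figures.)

Rearranging: W = P·t.
P = 0.122 hp = 90.98 W; t = 19.3 h = 69480 s.
W = 6.321×10^6 J
6.321×10^6 J × (1 MJ / 1.000×10^6 J) = 6.321 MJ

6.32 MJ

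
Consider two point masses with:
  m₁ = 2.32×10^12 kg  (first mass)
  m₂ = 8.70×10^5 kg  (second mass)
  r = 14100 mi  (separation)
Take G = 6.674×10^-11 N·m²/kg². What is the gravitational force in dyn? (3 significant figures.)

F is given directly by: F = Gm₁m₂/r².
m₁ = 2.32×10^12 kg; m₂ = 8.70×10^5 kg; r = 14100 mi = 2.269×10^7 m; G = 6.674×10^-11 N·m²/kg².
F = 2.616×10^-7 N  (the unit combination reduces to kg·m/s² = N)
2.616×10^-7 N × (1 dyn / 1.000×10^-5 N) = 0.02616 dyn

0.0262 dyn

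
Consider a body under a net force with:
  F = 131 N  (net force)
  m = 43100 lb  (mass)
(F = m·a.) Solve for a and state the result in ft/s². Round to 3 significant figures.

0.0220 ft/s²

From Newton's second law: a = F/m.
F = 131 N; m = 43100 lb = 19550 kg.
a = 0.006701 m/s²
0.006701 m/s² × (1 ft/s² / 0.3048 m/s²) = 0.02198 ft/s²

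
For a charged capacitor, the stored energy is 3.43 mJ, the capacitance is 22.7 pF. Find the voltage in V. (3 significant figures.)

Solving E = ½C·V² for V: V = √(2E/C).
E = 3.43 mJ = 0.003430 J; C = 22.7 pF = 2.270×10^-11 F.
V = 17384 V

17400 V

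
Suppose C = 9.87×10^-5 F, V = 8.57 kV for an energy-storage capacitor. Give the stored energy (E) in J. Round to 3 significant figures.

3620 J

Directly: E = ½CV².
C = 9.87×10^-5 F; V = 8.57 kV = 8570 V.
E = 3625 J  (the unit combination reduces to kg·m²/s² = J)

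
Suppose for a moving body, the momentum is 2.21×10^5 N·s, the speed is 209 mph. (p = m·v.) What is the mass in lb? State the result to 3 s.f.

5210 lb

Rearranging: m = p/v.
p = 2.21×10^5 N·s = 2.210×10^5 kg·m/s; v = 209 mph = 93.43 m/s.
m = 2365 kg
2365 kg × (1 lb / 0.4536 kg) = 5215 lb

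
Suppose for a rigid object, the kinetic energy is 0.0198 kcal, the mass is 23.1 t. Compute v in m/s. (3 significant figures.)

Rearranging KE = ½mv² for v: v = √(2·KE/m).
KE = 0.0198 kcal = 82.84 J; m = 23.1 t = 23100 kg.
v = 0.08469 m/s

0.0847 m/s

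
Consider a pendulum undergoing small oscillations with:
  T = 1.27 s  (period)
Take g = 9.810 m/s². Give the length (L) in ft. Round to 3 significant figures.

1.31 ft

Rearranging T = 2π√(L/g) for L: L = g·(T/2π)².
T = 1.27 s; g = 9.810 m/s².
L = 0.4008 m
0.4008 m × (1 ft / 0.3048 m) = 1.315 ft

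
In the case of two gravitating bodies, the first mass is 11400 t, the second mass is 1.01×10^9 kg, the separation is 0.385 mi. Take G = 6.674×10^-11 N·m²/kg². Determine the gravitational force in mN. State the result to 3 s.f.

From Newton's law of gravitation: F = Gm₁m₂/r².
m₁ = 11400 t = 1.140×10^7 kg; m₂ = 1.01×10^9 kg; r = 0.385 mi = 619.6 m; G = 6.674×10^-11 N·m²/kg².
F = 2.002 N
2.002 N × (1 mN / 0.001000 N) = 2002 mN

2000 mN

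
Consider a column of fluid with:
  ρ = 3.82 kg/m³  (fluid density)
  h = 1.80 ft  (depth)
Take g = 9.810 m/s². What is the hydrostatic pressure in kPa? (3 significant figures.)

P is given directly by: P = ρgh.
ρ = 3.82 kg/m³; h = 1.80 ft = 0.5486 m; g = 9.810 m/s².
P = 20.56 Pa
20.56 Pa × (1 kPa / 1000 Pa) = 0.02056 kPa

0.0206 kPa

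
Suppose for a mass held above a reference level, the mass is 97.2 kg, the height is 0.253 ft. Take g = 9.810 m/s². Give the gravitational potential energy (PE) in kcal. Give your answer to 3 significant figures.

0.0176 kcal

Directly: PE = mgh.
m = 97.2 kg; h = 0.253 ft = 0.07711 m; g = 9.810 m/s².
PE = 73.53 J  (the unit combination reduces to kg·m²/s² = J)
73.53 J × (1 kcal / 4184 J) = 0.01757 kcal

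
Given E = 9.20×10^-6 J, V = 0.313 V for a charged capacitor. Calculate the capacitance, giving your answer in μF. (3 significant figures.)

Rearranging: C = 2E/V².
E = 9.20×10^-6 J; V = 0.313 V.
C = 1.878×10^-4 F
1.878×10^-4 F × (1 μF / 1.000×10^-6 F) = 187.8 μF

188 μF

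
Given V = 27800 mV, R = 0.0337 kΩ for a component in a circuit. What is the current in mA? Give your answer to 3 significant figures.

Rearranging V = I·R for I: I = V/R.
V = 27800 mV = 27.80 V; R = 0.0337 kΩ = 33.70 Ω.
I = 0.8249 A
0.8249 A × (1 mA / 0.001000 A) = 824.9 mA

825 mA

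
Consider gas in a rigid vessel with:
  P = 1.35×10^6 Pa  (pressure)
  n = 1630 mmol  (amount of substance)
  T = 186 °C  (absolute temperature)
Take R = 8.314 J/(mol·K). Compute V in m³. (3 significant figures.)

Rearranging: V = nRT/P.
P = 1.35×10^6 Pa; n = 1630 mmol = 1.630 mol; T = 186 °C = 459.1 K; R = 8.314 J/(mol·K).
V = 0.004609 m³

0.00461 m³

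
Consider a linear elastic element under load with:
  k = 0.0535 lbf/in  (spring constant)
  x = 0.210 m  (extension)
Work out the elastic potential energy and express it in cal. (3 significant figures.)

U is given directly by: U = ½kx².
k = 0.0535 lbf/in = 9.369 N/m; x = 0.210 m.
U = 0.2066 J  (the unit combination reduces to kg·m²/s² = J)
0.2066 J × (1 cal / 4.184 J) = 0.04938 cal

0.0494 cal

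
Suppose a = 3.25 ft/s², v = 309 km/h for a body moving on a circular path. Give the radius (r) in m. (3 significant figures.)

Solving a = v²/r for r: r = v²/a.
a = 3.25 ft/s² = 0.9906 m/s²; v = 309 km/h = 85.83 m/s.
r = 7437 m

7440 m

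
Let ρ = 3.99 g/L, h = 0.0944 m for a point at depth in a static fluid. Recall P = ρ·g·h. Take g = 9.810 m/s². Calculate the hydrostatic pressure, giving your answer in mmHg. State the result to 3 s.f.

Directly: P = ρgh.
ρ = 3.99 g/L = 3.990 kg/m³; h = 0.0944 m; g = 9.810 m/s².
P = 3.695 Pa
3.695 Pa × (1 mmHg / 133.3 Pa) = 0.02771 mmHg

0.0277 mmHg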